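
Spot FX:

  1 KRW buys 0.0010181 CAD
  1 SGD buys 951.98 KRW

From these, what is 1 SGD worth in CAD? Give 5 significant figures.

SGD/CAD = 0.96921

1 SGD × 951.98 = 951.98 KRW
951.98 KRW × 0.0010181 = 0.969211 CAD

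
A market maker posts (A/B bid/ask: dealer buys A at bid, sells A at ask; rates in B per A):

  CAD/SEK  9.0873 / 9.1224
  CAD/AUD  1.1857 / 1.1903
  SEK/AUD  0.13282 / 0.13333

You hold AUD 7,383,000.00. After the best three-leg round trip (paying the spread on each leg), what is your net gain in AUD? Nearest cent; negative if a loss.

Net profit: AUD 103,430.14

Best loop AUD → CAD → SEK → AUD:
AUD 7,383,000.00 ÷ 1.1903 (buy CAD at ask) = CAD 6,202,637.99
CAD 6,202,637.99 × 9.0873 (sell CAD at bid) = SEK 56,365,232.21
SEK 56,365,232.21 × 0.13282 (sell SEK at bid) = AUD 7,486,430.14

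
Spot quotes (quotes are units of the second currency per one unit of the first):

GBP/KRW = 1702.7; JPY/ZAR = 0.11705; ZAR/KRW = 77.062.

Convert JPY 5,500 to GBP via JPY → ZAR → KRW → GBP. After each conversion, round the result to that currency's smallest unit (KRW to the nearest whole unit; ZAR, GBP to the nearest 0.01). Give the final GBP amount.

GBP 29.14

JPY 5,500 × 0.11705 = ZAR 643.77
ZAR 643.77 × 77.062 = KRW 49,610
KRW 49,610 ÷ 1702.7 = GBP 29.14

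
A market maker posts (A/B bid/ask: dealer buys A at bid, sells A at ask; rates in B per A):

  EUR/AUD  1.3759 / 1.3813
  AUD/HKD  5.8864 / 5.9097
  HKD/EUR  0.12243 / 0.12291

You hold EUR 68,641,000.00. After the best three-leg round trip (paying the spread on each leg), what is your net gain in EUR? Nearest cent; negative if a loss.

Best loop EUR → HKD → AUD → EUR:
EUR 68,641,000.00 ÷ 0.12291 (buy HKD at ask) = HKD 558,465,543.89
HKD 558,465,543.89 ÷ 5.9097 (buy AUD at ask) = AUD 94,499,812.83
AUD 94,499,812.83 ÷ 1.3813 (buy EUR at ask) = EUR 68,413,677.57

Net result: EUR -227,322.43 (no profitable arbitrage after spreads)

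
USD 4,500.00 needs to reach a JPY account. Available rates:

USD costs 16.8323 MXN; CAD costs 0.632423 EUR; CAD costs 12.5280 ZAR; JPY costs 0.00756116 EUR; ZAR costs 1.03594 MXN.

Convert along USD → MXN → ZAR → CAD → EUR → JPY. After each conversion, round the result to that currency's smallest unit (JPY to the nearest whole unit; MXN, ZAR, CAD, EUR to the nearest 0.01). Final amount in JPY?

JPY 488,157

USD 4,500.00 × 16.8323 = MXN 75,745.35
MXN 75,745.35 ÷ 1.03594 = ZAR 73,117.51
ZAR 73,117.51 ÷ 12.5280 = CAD 5,836.33
CAD 5,836.33 × 0.632423 = EUR 3,691.03
EUR 3,691.03 ÷ 0.00756116 = JPY 488,157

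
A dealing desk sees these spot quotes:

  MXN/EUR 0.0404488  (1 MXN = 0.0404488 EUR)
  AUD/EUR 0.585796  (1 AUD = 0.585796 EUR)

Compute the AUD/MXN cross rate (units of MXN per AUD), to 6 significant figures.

1 AUD × 0.585796 = 0.585796 EUR
0.585796 EUR ÷ 0.0404488 = 14.4824 MXN

AUD/MXN = 14.4824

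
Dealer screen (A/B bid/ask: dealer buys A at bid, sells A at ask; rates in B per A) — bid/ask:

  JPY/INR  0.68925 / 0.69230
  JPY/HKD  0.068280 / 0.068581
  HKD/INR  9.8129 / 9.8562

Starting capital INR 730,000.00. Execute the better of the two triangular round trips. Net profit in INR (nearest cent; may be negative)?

Net profit: INR 14,365.63

Best loop INR → HKD → JPY → INR:
INR 730,000.00 ÷ 9.8562 (buy HKD at ask) = HKD 74,065.06
HKD 74,065.06 ÷ 0.068581 (buy JPY at ask) = JPY 1,079,965
JPY 1,079,965 × 0.68925 (sell JPY at bid) = INR 744,365.63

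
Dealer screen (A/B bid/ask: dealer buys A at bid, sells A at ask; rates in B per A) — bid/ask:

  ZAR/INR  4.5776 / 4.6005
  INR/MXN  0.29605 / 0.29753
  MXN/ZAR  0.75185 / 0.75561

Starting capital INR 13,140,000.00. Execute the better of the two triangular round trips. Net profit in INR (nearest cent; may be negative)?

Best loop INR → MXN → ZAR → INR:
INR 13,140,000.00 × 0.29605 (sell INR at bid) = MXN 3,890,097.00
MXN 3,890,097.00 × 0.75185 (sell MXN at bid) = ZAR 2,924,769.43
ZAR 2,924,769.43 × 4.5776 (sell ZAR at bid) = INR 13,388,424.54

Net profit: INR 248,424.54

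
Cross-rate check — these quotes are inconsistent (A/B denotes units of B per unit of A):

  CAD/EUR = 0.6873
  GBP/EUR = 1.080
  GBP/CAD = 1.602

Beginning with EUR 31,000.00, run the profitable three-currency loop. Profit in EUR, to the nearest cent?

Profit: EUR 604.34

Profitable loop is EUR → GBP → CAD → EUR:
EUR 31,000.00 ÷ 1.080 = GBP 28,703.70
GBP 28,703.70 × 1.602 = CAD 45,983.33
CAD 45,983.33 × 0.6873 = EUR 31,604.34
Profit = EUR 31,604.34 − EUR 31,000.00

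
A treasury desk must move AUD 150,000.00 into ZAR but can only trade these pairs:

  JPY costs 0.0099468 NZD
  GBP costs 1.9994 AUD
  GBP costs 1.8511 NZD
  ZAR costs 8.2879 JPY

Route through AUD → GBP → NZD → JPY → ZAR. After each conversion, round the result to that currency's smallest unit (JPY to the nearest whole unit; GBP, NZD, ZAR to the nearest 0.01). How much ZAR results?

AUD 150,000.00 ÷ 1.9994 = GBP 75,022.51
GBP 75,022.51 × 1.8511 = NZD 138,874.17
NZD 138,874.17 ÷ 0.0099468 = JPY 13,961,693
JPY 13,961,693 ÷ 8.2879 = ZAR 1,684,587.53

ZAR 1,684,587.53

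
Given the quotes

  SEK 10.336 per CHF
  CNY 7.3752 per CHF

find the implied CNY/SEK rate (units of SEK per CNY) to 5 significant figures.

CNY/SEK = 1.4015

1 CNY ÷ 7.3752 = 0.13559 CHF
0.13559 CHF × 10.336 = 1.40145 SEK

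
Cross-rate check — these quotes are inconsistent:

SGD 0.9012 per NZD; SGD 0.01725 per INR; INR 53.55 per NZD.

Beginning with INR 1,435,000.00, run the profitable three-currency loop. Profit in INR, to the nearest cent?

Profitable loop is INR → SGD → NZD → INR:
INR 1,435,000.00 × 0.01725 = SGD 24,753.75
SGD 24,753.75 ÷ 0.9012 = NZD 27,467.54
NZD 27,467.54 × 53.55 = INR 1,470,886.94
Profit = INR 1,470,886.94 − INR 1,435,000.00

Profit: INR 35,886.94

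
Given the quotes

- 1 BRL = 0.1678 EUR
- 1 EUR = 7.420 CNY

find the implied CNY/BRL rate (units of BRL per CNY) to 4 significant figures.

CNY/BRL = 0.8032

1 CNY ÷ 7.420 = 0.134771 EUR
0.134771 EUR ÷ 0.1678 = 0.803164 BRL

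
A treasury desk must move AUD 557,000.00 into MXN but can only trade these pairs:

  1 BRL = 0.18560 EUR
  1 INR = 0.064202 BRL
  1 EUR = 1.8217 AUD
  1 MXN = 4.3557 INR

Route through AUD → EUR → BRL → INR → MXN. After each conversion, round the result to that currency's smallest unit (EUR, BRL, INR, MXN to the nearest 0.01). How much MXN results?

MXN 5,891,065.51

AUD 557,000.00 ÷ 1.8217 = EUR 305,758.36
EUR 305,758.36 ÷ 0.18560 = BRL 1,647,404.96
BRL 1,647,404.96 ÷ 0.064202 = INR 25,659,714.03
INR 25,659,714.03 ÷ 4.3557 = MXN 5,891,065.51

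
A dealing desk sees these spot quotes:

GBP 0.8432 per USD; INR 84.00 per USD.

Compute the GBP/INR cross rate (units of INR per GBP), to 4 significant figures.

GBP/INR = 99.62

1 GBP ÷ 0.8432 = 1.18596 USD
1.18596 USD × 84.00 = 99.6205 INR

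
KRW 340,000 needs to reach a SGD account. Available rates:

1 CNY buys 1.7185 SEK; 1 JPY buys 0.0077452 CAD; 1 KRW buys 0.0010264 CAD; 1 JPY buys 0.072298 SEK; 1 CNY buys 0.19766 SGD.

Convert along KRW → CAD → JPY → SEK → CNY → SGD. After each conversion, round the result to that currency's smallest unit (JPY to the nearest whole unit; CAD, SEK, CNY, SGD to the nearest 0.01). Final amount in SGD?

SGD 374.69

KRW 340,000 × 0.0010264 = CAD 348.98
CAD 348.98 ÷ 0.0077452 = JPY 45,058
JPY 45,058 × 0.072298 = SEK 3,257.60
SEK 3,257.60 ÷ 1.7185 = CNY 1,895.61
CNY 1,895.61 × 0.19766 = SGD 374.69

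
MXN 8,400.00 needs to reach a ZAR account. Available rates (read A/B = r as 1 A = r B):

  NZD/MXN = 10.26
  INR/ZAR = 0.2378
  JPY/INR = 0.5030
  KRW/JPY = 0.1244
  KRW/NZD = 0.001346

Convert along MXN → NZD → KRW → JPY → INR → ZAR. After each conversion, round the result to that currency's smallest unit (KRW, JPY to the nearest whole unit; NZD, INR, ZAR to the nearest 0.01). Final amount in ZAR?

MXN 8,400.00 ÷ 10.26 = NZD 818.71
NZD 818.71 ÷ 0.001346 = KRW 608,254
KRW 608,254 × 0.1244 = JPY 75,667
JPY 75,667 × 0.5030 = INR 38,060.50
INR 38,060.50 × 0.2378 = ZAR 9,050.79

ZAR 9,050.79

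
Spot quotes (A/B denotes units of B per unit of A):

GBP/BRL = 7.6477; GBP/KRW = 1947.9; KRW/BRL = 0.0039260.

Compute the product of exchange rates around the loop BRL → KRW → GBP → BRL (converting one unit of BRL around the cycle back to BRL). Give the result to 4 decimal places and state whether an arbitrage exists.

1.0000 (no arbitrage)

Around BRL → KRW → GBP → BRL: 1 ÷ 0.0039260 ÷ 1947.9 × 7.6477 = 1.000032
Product ≈ 1 (deviation 0.003%, within rounding noise).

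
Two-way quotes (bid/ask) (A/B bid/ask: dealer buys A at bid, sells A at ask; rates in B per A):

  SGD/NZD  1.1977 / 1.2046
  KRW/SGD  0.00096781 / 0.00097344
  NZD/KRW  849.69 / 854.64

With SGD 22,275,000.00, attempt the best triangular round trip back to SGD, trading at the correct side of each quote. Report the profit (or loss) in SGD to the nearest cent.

Best loop SGD → KRW → NZD → SGD:
SGD 22,275,000.00 ÷ 0.00097344 (buy KRW at ask) = KRW 22,882,766,272
KRW 22,882,766,272 ÷ 854.64 (buy NZD at ask) = NZD 26,774,742.90
NZD 26,774,742.90 ÷ 1.2046 (buy SGD at ask) = SGD 22,227,081.94

Net result: SGD -47,918.06 (no profitable arbitrage after spreads)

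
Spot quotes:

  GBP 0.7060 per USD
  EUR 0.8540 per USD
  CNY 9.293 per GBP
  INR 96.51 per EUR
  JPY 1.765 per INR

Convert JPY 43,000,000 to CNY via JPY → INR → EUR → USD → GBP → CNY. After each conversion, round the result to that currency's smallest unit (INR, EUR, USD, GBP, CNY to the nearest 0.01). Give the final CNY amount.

JPY 43,000,000 ÷ 1.765 = INR 24,362,606.23
INR 24,362,606.23 ÷ 96.51 = EUR 252,436.08
EUR 252,436.08 ÷ 0.8540 = USD 295,592.60
USD 295,592.60 × 0.7060 = GBP 208,688.38
GBP 208,688.38 × 9.293 = CNY 1,939,341.12

CNY 1,939,341.12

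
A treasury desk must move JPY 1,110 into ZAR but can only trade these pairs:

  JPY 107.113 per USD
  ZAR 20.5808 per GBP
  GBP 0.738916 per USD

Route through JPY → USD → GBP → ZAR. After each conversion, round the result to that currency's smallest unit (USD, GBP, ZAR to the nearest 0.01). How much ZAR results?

JPY 1,110 ÷ 107.113 = USD 10.36
USD 10.36 × 0.738916 = GBP 7.66
GBP 7.66 × 20.5808 = ZAR 157.65

ZAR 157.65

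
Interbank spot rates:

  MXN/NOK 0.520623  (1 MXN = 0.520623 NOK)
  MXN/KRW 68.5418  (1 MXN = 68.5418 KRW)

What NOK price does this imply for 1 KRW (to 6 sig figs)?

1 KRW ÷ 68.5418 = 0.0145896 MXN
0.0145896 MXN × 0.520623 = 0.0075957 NOK

KRW/NOK = 0.00759570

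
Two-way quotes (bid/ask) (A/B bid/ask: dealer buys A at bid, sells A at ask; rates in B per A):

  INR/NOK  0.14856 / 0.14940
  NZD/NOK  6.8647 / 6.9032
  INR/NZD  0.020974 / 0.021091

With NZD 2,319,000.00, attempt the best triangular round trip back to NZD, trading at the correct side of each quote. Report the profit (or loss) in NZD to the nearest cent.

Net profit: NZD 47,219.41

Best loop NZD → INR → NOK → NZD:
NZD 2,319,000.00 ÷ 0.021091 (buy INR at ask) = INR 109,952,112.28
INR 109,952,112.28 × 0.14856 (sell INR at bid) = NOK 16,334,485.80
NOK 16,334,485.80 ÷ 6.9032 (buy NZD at ask) = NZD 2,366,219.41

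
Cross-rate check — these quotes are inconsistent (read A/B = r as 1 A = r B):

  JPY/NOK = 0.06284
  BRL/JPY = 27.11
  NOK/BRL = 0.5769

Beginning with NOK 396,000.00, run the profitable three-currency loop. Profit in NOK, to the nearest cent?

Profitable loop is NOK → JPY → BRL → NOK:
NOK 396,000.00 ÷ 0.06284 = JPY 6,301,719
JPY 6,301,719 ÷ 27.11 = BRL 232,449.97
BRL 232,449.97 ÷ 0.5769 = NOK 402,929.40
Profit = NOK 402,929.40 − NOK 396,000.00

Profit: NOK 6,929.40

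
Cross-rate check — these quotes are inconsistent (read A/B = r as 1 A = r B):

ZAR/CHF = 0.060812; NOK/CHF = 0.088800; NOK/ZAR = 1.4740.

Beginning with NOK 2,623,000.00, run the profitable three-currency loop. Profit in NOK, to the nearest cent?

Profitable loop is NOK → ZAR → CHF → NOK:
NOK 2,623,000.00 × 1.4740 = ZAR 3,866,302.00
ZAR 3,866,302.00 × 0.060812 = CHF 235,117.56
CHF 235,117.56 ÷ 0.088800 = NOK 2,647,720.24
Profit = NOK 2,647,720.24 − NOK 2,623,000.00

Profit: NOK 24,720.24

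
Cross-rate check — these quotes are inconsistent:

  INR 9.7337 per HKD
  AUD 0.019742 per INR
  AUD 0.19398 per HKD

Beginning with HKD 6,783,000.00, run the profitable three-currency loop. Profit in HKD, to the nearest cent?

Profitable loop is HKD → AUD → INR → HKD:
HKD 6,783,000.00 × 0.19398 = AUD 1,315,766.34
AUD 1,315,766.34 ÷ 0.019742 = INR 66,648,077.20
INR 66,648,077.20 ÷ 9.7337 = HKD 6,847,147.25
Profit = HKD 6,847,147.25 − HKD 6,783,000.00

Profit: HKD 64,147.25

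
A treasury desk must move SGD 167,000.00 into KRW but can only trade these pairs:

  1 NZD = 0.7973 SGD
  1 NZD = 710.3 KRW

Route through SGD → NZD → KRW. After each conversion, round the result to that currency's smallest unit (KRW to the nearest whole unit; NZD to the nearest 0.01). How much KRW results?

SGD 167,000.00 ÷ 0.7973 = NZD 209,456.92
NZD 209,456.92 × 710.3 = KRW 148,777,250

KRW 148,777,250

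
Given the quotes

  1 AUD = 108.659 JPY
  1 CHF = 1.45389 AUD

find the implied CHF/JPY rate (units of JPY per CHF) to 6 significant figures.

1 CHF × 1.45389 = 1.45389 AUD
1.45389 AUD × 108.659 = 157.978 JPY

CHF/JPY = 157.978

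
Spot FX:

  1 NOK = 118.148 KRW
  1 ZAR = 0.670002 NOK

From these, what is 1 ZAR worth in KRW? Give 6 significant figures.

ZAR/KRW = 79.1594

1 ZAR × 0.670002 = 0.670002 NOK
0.670002 NOK × 118.148 = 79.1594 KRW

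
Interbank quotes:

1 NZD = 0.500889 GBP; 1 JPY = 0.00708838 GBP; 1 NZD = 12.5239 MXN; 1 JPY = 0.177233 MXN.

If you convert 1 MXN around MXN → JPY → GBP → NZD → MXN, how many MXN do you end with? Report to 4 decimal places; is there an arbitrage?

1.0000 (no arbitrage)

Around MXN → JPY → GBP → NZD → MXN: 1 ÷ 0.177233 × 0.00708838 ÷ 0.500889 × 12.5239 = 1.000001
Product ≈ 1 (deviation 0.000%, within rounding noise).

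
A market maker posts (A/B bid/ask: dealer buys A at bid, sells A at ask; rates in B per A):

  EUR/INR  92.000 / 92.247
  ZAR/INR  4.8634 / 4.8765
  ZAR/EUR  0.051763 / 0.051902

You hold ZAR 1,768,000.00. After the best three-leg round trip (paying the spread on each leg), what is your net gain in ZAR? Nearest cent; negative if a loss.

Best loop ZAR → INR → EUR → ZAR:
ZAR 1,768,000.00 × 4.8634 (sell ZAR at bid) = INR 8,598,491.20
INR 8,598,491.20 ÷ 92.247 (buy EUR at ask) = EUR 93,211.61
EUR 93,211.61 ÷ 0.051902 (buy ZAR at ask) = ZAR 1,795,915.53

Net profit: ZAR 27,915.53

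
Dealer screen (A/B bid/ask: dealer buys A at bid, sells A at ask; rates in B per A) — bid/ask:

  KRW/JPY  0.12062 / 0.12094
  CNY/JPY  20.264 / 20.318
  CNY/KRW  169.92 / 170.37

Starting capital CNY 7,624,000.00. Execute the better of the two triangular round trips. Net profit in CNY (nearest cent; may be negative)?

Net profit: CNY 66,697.95

Best loop CNY → KRW → JPY → CNY:
CNY 7,624,000.00 × 169.92 (sell CNY at bid) = KRW 1,295,470,080
KRW 1,295,470,080 × 0.12062 (sell KRW at bid) = JPY 156,259,601
JPY 156,259,601 ÷ 20.318 (buy CNY at ask) = CNY 7,690,697.95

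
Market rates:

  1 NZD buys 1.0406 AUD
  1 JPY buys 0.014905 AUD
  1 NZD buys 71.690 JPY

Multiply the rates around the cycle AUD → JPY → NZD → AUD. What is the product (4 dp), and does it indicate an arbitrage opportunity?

Around AUD → JPY → NZD → AUD: 1 ÷ 0.014905 ÷ 71.690 × 1.0406 = 0.973853
Product < 1; profitable direction is AUD → NZD → JPY → AUD.

0.9739 (arbitrage exists)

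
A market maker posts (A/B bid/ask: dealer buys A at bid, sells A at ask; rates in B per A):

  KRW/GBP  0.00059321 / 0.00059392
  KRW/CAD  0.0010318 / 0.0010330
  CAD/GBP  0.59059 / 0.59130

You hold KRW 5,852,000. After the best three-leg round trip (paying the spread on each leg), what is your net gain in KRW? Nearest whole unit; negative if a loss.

Net profit: KRW 152,239

Best loop KRW → CAD → GBP → KRW:
KRW 5,852,000 × 0.0010318 (sell KRW at bid) = CAD 6,038.09
CAD 6,038.09 × 0.59059 (sell CAD at bid) = GBP 3,566.04
GBP 3,566.04 ÷ 0.00059392 (buy KRW at ask) = KRW 6,004,239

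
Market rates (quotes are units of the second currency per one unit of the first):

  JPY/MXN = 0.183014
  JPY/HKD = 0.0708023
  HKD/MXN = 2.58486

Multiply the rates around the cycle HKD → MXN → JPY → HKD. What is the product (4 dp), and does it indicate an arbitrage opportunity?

Around HKD → MXN → JPY → HKD: 1 × 2.58486 ÷ 0.183014 × 0.0708023 = 1.000000
Product ≈ 1 (deviation 0.000%, within rounding noise).

1.0000 (no arbitrage)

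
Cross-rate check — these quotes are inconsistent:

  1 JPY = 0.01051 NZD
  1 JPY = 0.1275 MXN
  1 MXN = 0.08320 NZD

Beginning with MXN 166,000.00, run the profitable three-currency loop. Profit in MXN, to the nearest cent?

Profit: MXN 1,547.86

Profitable loop is MXN → NZD → JPY → MXN:
MXN 166,000.00 × 0.08320 = NZD 13,811.20
NZD 13,811.20 ÷ 0.01051 = JPY 1,314,101
JPY 1,314,101 × 0.1275 = MXN 167,547.86
Profit = MXN 167,547.86 − MXN 166,000.00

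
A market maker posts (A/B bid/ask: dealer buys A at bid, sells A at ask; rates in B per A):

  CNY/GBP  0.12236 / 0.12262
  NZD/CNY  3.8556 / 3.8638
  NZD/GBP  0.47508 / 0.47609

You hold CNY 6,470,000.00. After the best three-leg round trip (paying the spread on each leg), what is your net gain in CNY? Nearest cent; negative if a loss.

Net profit: CNY 17,764.52

Best loop CNY → NZD → GBP → CNY:
CNY 6,470,000.00 ÷ 3.8638 (buy NZD at ask) = NZD 1,674,517.31
NZD 1,674,517.31 × 0.47508 (sell NZD at bid) = GBP 795,529.69
GBP 795,529.69 ÷ 0.12262 (buy CNY at ask) = CNY 6,487,764.52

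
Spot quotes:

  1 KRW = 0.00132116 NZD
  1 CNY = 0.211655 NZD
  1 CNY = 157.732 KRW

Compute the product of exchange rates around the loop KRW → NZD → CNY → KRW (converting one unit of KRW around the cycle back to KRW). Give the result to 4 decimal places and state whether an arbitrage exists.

0.9846 (arbitrage exists)

Around KRW → NZD → CNY → KRW: 1 × 0.00132116 ÷ 0.211655 × 157.732 = 0.984570
Product < 1; profitable direction is KRW → CNY → NZD → KRW.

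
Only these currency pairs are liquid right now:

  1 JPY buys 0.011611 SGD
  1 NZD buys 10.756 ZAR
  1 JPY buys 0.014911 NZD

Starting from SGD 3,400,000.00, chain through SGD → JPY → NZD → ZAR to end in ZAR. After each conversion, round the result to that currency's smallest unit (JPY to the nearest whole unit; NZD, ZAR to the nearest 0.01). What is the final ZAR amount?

SGD 3,400,000.00 ÷ 0.011611 = JPY 292,825,769
JPY 292,825,769 × 0.014911 = NZD 4,366,325.04
NZD 4,366,325.04 × 10.756 = ZAR 46,964,192.13

ZAR 46,964,192.13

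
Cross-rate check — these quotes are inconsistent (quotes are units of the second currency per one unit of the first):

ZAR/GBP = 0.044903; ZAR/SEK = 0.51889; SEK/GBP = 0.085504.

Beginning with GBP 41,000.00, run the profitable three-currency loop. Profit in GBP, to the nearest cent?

Profit: GBP 495.16

Profitable loop is GBP → SEK → ZAR → GBP:
GBP 41,000.00 ÷ 0.085504 = SEK 479,509.73
SEK 479,509.73 ÷ 0.51889 = ZAR 924,106.71
ZAR 924,106.71 × 0.044903 = GBP 41,495.16
Profit = GBP 41,495.16 − GBP 41,000.00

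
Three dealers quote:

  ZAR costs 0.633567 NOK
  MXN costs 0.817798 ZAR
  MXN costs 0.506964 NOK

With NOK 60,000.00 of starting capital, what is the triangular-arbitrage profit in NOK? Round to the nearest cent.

Profitable loop is NOK → MXN → ZAR → NOK:
NOK 60,000.00 ÷ 0.506964 = MXN 118,351.60
MXN 118,351.60 × 0.817798 = ZAR 96,787.70
ZAR 96,787.70 × 0.633567 = NOK 61,321.49
Profit = NOK 61,321.49 − NOK 60,000.00

Profit: NOK 1,321.49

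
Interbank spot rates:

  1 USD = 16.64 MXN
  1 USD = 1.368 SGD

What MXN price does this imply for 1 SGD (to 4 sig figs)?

SGD/MXN = 12.16

1 SGD ÷ 1.368 = 0.730994 USD
0.730994 USD × 16.64 = 12.1637 MXN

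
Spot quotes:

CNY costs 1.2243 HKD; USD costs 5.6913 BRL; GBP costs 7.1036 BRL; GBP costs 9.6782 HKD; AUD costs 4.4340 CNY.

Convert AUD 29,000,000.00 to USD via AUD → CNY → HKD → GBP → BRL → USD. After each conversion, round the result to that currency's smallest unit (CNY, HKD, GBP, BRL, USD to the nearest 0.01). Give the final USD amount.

AUD 29,000,000.00 × 4.4340 = CNY 128,586,000.00
CNY 128,586,000.00 × 1.2243 = HKD 157,427,839.80
HKD 157,427,839.80 ÷ 9.6782 = GBP 16,266,231.30
GBP 16,266,231.30 × 7.1036 = BRL 115,548,800.66
BRL 115,548,800.66 ÷ 5.6913 = USD 20,302,707.76

USD 20,302,707.76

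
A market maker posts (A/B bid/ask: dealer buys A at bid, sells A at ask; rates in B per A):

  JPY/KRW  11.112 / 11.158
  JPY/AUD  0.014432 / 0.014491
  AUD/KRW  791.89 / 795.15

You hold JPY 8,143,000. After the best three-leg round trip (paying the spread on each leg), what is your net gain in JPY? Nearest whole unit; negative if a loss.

Net profit: JPY 197,449

Best loop JPY → AUD → KRW → JPY:
JPY 8,143,000 × 0.014432 (sell JPY at bid) = AUD 117,519.78
AUD 117,519.78 × 791.89 (sell AUD at bid) = KRW 93,062,735
KRW 93,062,735 ÷ 11.158 (buy JPY at ask) = JPY 8,340,449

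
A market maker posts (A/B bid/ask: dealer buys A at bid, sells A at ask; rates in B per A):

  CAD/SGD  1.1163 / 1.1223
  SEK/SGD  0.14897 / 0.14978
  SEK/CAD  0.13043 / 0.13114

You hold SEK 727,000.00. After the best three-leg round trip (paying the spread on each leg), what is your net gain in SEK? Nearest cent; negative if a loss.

Net profit: SEK 8,849.65

Best loop SEK → SGD → CAD → SEK:
SEK 727,000.00 × 0.14897 (sell SEK at bid) = SGD 108,301.19
SGD 108,301.19 ÷ 1.1223 (buy CAD at ask) = CAD 96,499.32
CAD 96,499.32 ÷ 0.13114 (buy SEK at ask) = SEK 735,849.65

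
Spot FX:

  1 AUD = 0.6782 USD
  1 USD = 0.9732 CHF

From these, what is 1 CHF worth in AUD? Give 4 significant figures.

CHF/AUD = 1.515

1 CHF ÷ 0.9732 = 1.02754 USD
1.02754 USD ÷ 0.6782 = 1.5151 AUD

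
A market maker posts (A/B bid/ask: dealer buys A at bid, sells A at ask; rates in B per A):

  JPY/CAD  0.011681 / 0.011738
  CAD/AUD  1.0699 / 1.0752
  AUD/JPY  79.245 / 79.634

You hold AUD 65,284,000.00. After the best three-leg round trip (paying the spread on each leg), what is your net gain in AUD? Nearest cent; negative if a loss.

Best loop AUD → CAD → JPY → AUD:
AUD 65,284,000.00 ÷ 1.0752 (buy CAD at ask) = CAD 60,718,005.95
CAD 60,718,005.95 ÷ 0.011738 (buy JPY at ask) = JPY 5,172,772,700
JPY 5,172,772,700 ÷ 79.634 (buy AUD at ask) = AUD 64,956,836.28

Net result: AUD -327,163.72 (no profitable arbitrage after spreads)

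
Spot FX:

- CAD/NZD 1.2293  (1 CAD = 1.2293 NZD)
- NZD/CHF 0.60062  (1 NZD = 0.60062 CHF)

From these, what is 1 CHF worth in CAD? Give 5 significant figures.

CHF/CAD = 1.3544

1 CHF ÷ 0.60062 = 1.66495 NZD
1.66495 NZD ÷ 1.2293 = 1.35439 CAD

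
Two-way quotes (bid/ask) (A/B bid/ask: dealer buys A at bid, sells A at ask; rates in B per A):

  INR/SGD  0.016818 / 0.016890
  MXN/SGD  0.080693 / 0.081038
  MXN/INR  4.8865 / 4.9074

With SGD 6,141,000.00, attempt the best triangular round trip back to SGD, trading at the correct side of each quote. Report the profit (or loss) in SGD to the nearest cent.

Net profit: SGD 86,627.60

Best loop SGD → MXN → INR → SGD:
SGD 6,141,000.00 ÷ 0.081038 (buy MXN at ask) = MXN 75,779,264.05
MXN 75,779,264.05 × 4.8865 (sell MXN at bid) = INR 370,295,373.78
INR 370,295,373.78 × 0.016818 (sell INR at bid) = SGD 6,227,627.60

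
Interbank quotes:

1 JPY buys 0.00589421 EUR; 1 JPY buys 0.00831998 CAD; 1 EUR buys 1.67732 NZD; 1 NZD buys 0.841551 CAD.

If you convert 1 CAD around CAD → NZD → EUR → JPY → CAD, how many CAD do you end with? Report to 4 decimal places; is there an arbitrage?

Around CAD → NZD → EUR → JPY → CAD: 1 ÷ 0.841551 ÷ 1.67732 ÷ 0.00589421 × 0.00831998 = 1.000001
Product ≈ 1 (deviation 0.000%, within rounding noise).

1.0000 (no arbitrage)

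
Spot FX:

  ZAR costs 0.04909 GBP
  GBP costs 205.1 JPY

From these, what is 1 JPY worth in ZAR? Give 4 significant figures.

1 JPY ÷ 205.1 = 0.00487567 GBP
0.00487567 GBP ÷ 0.04909 = 0.0993211 ZAR

JPY/ZAR = 0.09932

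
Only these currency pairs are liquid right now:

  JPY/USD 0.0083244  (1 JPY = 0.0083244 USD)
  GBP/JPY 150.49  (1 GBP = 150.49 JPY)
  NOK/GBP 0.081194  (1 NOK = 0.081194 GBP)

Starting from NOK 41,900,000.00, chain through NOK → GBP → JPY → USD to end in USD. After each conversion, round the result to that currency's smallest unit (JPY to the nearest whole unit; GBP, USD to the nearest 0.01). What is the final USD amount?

USD 4,261,853.76

NOK 41,900,000.00 × 0.081194 = GBP 3,402,028.60
GBP 3,402,028.60 × 150.49 = JPY 511,971,284
JPY 511,971,284 × 0.0083244 = USD 4,261,853.76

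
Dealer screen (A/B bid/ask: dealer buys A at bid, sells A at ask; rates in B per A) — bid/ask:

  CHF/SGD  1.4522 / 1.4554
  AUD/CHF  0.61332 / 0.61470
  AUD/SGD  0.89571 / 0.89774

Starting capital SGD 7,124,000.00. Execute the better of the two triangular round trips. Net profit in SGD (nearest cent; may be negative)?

Net profit: SGD 8,565.19

Best loop SGD → CHF → AUD → SGD:
SGD 7,124,000.00 ÷ 1.4554 (buy CHF at ask) = CHF 4,894,874.26
CHF 4,894,874.26 ÷ 0.61470 (buy AUD at ask) = AUD 7,963,029.55
AUD 7,963,029.55 × 0.89571 (sell AUD at bid) = SGD 7,132,565.19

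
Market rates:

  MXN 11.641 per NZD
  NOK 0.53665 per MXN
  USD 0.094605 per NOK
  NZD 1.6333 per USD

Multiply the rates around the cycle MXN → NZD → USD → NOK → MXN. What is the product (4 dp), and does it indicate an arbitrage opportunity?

1.0359 (arbitrage exists)

Around MXN → NZD → USD → NOK → MXN: 1 ÷ 11.641 ÷ 1.6333 ÷ 0.094605 ÷ 0.53665 = 1.035949
Product > 1; profitable direction is MXN → NZD → USD → NOK → MXN.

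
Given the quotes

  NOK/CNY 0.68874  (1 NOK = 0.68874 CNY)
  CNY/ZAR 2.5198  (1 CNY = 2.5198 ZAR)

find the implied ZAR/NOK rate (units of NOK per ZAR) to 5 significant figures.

ZAR/NOK = 0.57621

1 ZAR ÷ 2.5198 = 0.396857 CNY
0.396857 CNY ÷ 0.68874 = 0.576207 NOK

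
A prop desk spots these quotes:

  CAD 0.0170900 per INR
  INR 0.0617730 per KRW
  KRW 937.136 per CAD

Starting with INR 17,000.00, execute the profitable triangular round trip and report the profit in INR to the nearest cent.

Profitable loop is INR → KRW → CAD → INR:
INR 17,000.00 ÷ 0.0617730 = KRW 275,201
KRW 275,201 ÷ 937.136 = CAD 293.66
CAD 293.66 ÷ 0.0170900 = INR 17,183.26
Profit = INR 17,183.26 − INR 17,000.00

Profit: INR 183.26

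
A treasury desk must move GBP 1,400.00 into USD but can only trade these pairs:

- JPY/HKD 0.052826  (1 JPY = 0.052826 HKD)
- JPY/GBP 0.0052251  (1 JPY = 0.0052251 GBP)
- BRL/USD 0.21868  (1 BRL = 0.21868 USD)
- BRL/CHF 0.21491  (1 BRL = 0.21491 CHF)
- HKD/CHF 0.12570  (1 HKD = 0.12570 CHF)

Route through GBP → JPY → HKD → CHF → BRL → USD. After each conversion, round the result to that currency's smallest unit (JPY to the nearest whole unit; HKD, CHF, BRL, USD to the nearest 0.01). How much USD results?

GBP 1,400.00 ÷ 0.0052251 = JPY 267,937
JPY 267,937 × 0.052826 = HKD 14,154.04
HKD 14,154.04 × 0.12570 = CHF 1,779.16
CHF 1,779.16 ÷ 0.21491 = BRL 8,278.63
BRL 8,278.63 × 0.21868 = USD 1,810.37

USD 1,810.37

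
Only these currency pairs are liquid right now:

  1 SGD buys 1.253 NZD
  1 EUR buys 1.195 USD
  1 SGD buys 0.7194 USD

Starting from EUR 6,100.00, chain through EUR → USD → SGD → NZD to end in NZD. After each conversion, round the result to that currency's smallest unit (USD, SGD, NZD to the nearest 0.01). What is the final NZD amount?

NZD 12,696.34

EUR 6,100.00 × 1.195 = USD 7,289.50
USD 7,289.50 ÷ 0.7194 = SGD 10,132.75
SGD 10,132.75 × 1.253 = NZD 12,696.34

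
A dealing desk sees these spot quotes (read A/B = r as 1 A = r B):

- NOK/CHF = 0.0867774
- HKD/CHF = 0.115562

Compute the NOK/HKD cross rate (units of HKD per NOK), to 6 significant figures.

NOK/HKD = 0.750916

1 NOK × 0.0867774 = 0.0867774 CHF
0.0867774 CHF ÷ 0.115562 = 0.750916 HKD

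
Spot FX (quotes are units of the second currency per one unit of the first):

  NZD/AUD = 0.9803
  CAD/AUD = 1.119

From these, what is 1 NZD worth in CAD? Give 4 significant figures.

1 NZD × 0.9803 = 0.9803 AUD
0.9803 AUD ÷ 1.119 = 0.87605 CAD

NZD/CAD = 0.8761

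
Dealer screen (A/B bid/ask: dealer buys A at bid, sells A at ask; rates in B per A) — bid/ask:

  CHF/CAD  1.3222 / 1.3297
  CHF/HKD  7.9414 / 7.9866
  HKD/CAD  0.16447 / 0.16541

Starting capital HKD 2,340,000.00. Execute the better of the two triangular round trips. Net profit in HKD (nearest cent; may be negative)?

Best loop HKD → CHF → CAD → HKD:
HKD 2,340,000.00 ÷ 7.9866 (buy CHF at ask) = CHF 292,990.76
CHF 292,990.76 × 1.3222 (sell CHF at bid) = CAD 387,392.38
CAD 387,392.38 ÷ 0.16541 (buy HKD at ask) = HKD 2,342,013.07

Net profit: HKD 2,013.07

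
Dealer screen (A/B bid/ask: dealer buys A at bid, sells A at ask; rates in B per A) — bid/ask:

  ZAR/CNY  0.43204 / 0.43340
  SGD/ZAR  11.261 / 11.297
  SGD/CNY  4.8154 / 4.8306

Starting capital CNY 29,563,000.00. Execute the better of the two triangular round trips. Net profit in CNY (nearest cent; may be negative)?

Net profit: CNY 211,764.98

Best loop CNY → SGD → ZAR → CNY:
CNY 29,563,000.00 ÷ 4.8306 (buy SGD at ask) = SGD 6,119,943.69
SGD 6,119,943.69 × 11.261 (sell SGD at bid) = ZAR 68,916,685.92
ZAR 68,916,685.92 × 0.43204 (sell ZAR at bid) = CNY 29,774,764.98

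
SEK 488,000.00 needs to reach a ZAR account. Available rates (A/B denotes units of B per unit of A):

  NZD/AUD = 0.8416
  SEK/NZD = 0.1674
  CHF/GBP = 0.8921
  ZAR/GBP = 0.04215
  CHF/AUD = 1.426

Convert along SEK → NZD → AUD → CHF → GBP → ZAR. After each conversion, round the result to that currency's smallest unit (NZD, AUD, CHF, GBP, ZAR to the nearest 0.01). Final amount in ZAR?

ZAR 1,020,416.37

SEK 488,000.00 × 0.1674 = NZD 81,691.20
NZD 81,691.20 × 0.8416 = AUD 68,751.31
AUD 68,751.31 ÷ 1.426 = CHF 48,212.70
CHF 48,212.70 × 0.8921 = GBP 43,010.55
GBP 43,010.55 ÷ 0.04215 = ZAR 1,020,416.37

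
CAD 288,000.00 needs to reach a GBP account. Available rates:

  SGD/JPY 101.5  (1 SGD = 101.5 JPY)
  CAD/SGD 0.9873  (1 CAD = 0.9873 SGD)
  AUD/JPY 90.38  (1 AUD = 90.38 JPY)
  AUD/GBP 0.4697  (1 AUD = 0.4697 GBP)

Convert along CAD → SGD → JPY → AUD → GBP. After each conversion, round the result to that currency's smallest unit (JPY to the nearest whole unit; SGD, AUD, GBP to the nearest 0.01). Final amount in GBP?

GBP 149,987.79

CAD 288,000.00 × 0.9873 = SGD 284,342.40
SGD 284,342.40 × 101.5 = JPY 28,860,754
JPY 28,860,754 ÷ 90.38 = AUD 319,326.78
AUD 319,326.78 × 0.4697 = GBP 149,987.79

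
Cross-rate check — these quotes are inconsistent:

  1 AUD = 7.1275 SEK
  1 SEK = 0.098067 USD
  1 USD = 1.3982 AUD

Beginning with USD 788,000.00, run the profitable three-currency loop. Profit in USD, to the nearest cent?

Profit: USD 18,300.27

Profitable loop is USD → SEK → AUD → USD:
USD 788,000.00 ÷ 0.098067 = SEK 8,035,322.79
SEK 8,035,322.79 ÷ 7.1275 = AUD 1,127,369.03
AUD 1,127,369.03 ÷ 1.3982 = USD 806,300.27
Profit = USD 806,300.27 − USD 788,000.00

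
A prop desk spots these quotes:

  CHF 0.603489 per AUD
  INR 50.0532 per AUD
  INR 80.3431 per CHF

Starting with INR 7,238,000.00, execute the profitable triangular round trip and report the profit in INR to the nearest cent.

Profitable loop is INR → CHF → AUD → INR:
INR 7,238,000.00 ÷ 80.3431 = CHF 90,088.63
CHF 90,088.63 ÷ 0.603489 = AUD 149,279.66
AUD 149,279.66 × 50.0532 = INR 7,471,924.65
Profit = INR 7,471,924.65 − INR 7,238,000.00

Profit: INR 233,924.65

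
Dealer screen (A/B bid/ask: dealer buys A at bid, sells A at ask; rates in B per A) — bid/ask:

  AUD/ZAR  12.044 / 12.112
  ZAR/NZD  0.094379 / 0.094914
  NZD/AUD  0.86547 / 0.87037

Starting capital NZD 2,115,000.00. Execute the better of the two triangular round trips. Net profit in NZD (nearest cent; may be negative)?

Best loop NZD → ZAR → AUD → NZD:
NZD 2,115,000.00 ÷ 0.094914 (buy ZAR at ask) = ZAR 22,283,330.17
ZAR 22,283,330.17 ÷ 12.112 (buy AUD at ask) = AUD 1,839,772.97
AUD 1,839,772.97 ÷ 0.87037 (buy NZD at ask) = NZD 2,113,782.61

Net result: NZD -1,217.39 (no profitable arbitrage after spreads)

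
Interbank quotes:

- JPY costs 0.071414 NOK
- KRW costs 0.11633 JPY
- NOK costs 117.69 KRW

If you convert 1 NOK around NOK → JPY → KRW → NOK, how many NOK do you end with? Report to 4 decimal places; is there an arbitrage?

Around NOK → JPY → KRW → NOK: 1 ÷ 0.071414 ÷ 0.11633 ÷ 117.69 = 1.022787
Product > 1; profitable direction is NOK → JPY → KRW → NOK.

1.0228 (arbitrage exists)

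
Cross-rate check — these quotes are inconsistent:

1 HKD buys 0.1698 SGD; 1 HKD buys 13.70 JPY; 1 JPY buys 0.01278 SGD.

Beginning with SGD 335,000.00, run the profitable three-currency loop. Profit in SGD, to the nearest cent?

Profit: SGD 10,428.80

Profitable loop is SGD → HKD → JPY → SGD:
SGD 335,000.00 ÷ 0.1698 = HKD 1,972,909.31
HKD 1,972,909.31 × 13.70 = JPY 27,028,857
JPY 27,028,857 × 0.01278 = SGD 345,428.80
Profit = SGD 345,428.80 − SGD 335,000.00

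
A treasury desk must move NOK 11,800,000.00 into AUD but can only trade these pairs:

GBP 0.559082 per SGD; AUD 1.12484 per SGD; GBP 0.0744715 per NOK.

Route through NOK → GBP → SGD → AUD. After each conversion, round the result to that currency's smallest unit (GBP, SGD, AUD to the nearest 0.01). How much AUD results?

NOK 11,800,000.00 × 0.0744715 = GBP 878,763.70
GBP 878,763.70 ÷ 0.559082 = SGD 1,571,797.52
SGD 1,571,797.52 × 1.12484 = AUD 1,768,020.72

AUD 1,768,020.72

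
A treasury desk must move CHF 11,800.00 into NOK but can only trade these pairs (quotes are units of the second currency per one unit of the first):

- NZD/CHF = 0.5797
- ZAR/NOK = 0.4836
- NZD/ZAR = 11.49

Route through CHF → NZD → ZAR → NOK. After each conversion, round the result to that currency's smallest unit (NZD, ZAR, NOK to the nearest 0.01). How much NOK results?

CHF 11,800.00 ÷ 0.5797 = NZD 20,355.36
NZD 20,355.36 × 11.49 = ZAR 233,883.09
ZAR 233,883.09 × 0.4836 = NOK 113,105.86

NOK 113,105.86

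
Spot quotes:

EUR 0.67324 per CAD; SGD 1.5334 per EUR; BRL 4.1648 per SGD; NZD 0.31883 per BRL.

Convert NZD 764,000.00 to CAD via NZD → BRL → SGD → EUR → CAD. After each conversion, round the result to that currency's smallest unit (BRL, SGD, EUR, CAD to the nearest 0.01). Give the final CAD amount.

NZD 764,000.00 ÷ 0.31883 = BRL 2,396,261.33
BRL 2,396,261.33 ÷ 4.1648 = SGD 575,360.48
SGD 575,360.48 ÷ 1.5334 = EUR 375,218.78
EUR 375,218.78 ÷ 0.67324 = CAD 557,332.87

CAD 557,332.87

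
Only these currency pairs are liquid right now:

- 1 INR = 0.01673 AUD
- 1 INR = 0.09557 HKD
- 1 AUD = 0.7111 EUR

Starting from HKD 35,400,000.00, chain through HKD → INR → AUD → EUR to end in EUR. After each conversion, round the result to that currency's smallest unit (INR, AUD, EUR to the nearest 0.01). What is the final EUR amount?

EUR 4,406,647.34

HKD 35,400,000.00 ÷ 0.09557 = INR 370,409,124.20
INR 370,409,124.20 × 0.01673 = AUD 6,196,944.65
AUD 6,196,944.65 × 0.7111 = EUR 4,406,647.34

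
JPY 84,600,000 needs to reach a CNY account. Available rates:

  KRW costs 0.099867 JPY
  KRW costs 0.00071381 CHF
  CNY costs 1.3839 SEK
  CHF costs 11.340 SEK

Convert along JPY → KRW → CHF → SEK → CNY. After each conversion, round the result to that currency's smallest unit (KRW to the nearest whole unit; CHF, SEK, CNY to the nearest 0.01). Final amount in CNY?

CNY 4,954,950.60

JPY 84,600,000 ÷ 0.099867 = KRW 847,126,678
KRW 847,126,678 × 0.00071381 = CHF 604,687.49
CHF 604,687.49 × 11.340 = SEK 6,857,156.14
SEK 6,857,156.14 ÷ 1.3839 = CNY 4,954,950.60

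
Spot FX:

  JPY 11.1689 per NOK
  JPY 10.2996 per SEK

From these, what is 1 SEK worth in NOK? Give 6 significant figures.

1 SEK × 10.2996 = 10.2996 JPY
10.2996 JPY ÷ 11.1689 = 0.922168 NOK

SEK/NOK = 0.922168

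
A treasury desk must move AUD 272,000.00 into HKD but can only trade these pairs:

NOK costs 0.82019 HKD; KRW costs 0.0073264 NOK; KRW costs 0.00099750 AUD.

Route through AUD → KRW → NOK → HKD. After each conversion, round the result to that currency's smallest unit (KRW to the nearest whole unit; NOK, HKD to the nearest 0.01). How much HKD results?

HKD 1,638,555.27

AUD 272,000.00 ÷ 0.00099750 = KRW 272,681,704
KRW 272,681,704 × 0.0073264 = NOK 1,997,775.24
NOK 1,997,775.24 × 0.82019 = HKD 1,638,555.27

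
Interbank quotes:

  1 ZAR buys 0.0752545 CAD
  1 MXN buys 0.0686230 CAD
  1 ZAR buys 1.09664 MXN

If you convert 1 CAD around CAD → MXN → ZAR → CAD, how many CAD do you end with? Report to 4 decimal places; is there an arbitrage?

Around CAD → MXN → ZAR → CAD: 1 ÷ 0.0686230 ÷ 1.09664 × 0.0752545 = 0.999997
Product ≈ 1 (deviation 0.000%, within rounding noise).

1.0000 (no arbitrage)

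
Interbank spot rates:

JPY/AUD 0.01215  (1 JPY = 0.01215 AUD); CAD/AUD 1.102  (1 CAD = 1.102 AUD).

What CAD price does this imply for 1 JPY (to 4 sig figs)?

JPY/CAD = 0.01103

1 JPY × 0.01215 = 0.01215 AUD
0.01215 AUD ÷ 1.102 = 0.0110254 CAD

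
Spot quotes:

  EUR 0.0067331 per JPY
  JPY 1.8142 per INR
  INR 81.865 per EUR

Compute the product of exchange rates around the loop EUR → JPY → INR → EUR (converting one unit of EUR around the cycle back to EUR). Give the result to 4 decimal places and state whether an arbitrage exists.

1.0000 (no arbitrage)

Around EUR → JPY → INR → EUR: 1 ÷ 0.0067331 ÷ 1.8142 ÷ 81.865 = 1.000003
Product ≈ 1 (deviation 0.000%, within rounding noise).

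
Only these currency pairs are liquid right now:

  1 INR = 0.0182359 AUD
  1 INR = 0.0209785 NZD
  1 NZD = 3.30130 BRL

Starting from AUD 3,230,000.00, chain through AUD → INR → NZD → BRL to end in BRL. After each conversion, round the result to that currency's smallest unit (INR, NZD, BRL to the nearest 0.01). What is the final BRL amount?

AUD 3,230,000.00 ÷ 0.0182359 = INR 177,123,147.20
INR 177,123,147.20 × 0.0209785 = NZD 3,715,777.94
NZD 3,715,777.94 × 3.30130 = BRL 12,266,897.71

BRL 12,266,897.71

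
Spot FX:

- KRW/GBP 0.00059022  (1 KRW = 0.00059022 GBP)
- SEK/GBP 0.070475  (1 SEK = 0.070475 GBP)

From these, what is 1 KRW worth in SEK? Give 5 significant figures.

1 KRW × 0.00059022 = 0.00059022 GBP
0.00059022 GBP ÷ 0.070475 = 0.00837488 SEK

KRW/SEK = 0.0083749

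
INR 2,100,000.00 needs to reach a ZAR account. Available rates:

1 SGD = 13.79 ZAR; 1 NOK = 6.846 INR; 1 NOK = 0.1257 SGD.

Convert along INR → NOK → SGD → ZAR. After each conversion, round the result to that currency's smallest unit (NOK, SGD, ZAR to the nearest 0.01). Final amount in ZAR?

INR 2,100,000.00 ÷ 6.846 = NOK 306,748.47
NOK 306,748.47 × 0.1257 = SGD 38,558.28
SGD 38,558.28 × 13.79 = ZAR 531,718.68

ZAR 531,718.68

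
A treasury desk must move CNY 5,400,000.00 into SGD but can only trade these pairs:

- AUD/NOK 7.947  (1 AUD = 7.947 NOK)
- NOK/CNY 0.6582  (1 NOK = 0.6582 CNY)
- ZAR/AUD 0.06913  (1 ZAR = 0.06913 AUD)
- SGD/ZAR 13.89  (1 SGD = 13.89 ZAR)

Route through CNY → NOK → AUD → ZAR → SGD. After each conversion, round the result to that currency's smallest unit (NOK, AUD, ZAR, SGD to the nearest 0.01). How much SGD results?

SGD 1,075,137.14

CNY 5,400,000.00 ÷ 0.6582 = NOK 8,204,193.25
NOK 8,204,193.25 ÷ 7.947 = AUD 1,032,363.56
AUD 1,032,363.56 ÷ 0.06913 = ZAR 14,933,654.85
ZAR 14,933,654.85 ÷ 13.89 = SGD 1,075,137.14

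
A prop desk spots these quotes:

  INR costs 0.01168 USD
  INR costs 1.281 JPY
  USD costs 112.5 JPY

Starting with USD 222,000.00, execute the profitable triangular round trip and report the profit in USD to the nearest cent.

Profit: USD 5,718.97

Profitable loop is USD → JPY → INR → USD:
USD 222,000.00 × 112.5 = JPY 24,975,000
JPY 24,975,000 ÷ 1.281 = INR 19,496,487.12
INR 19,496,487.12 × 0.01168 = USD 227,718.97
Profit = USD 227,718.97 − USD 222,000.00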